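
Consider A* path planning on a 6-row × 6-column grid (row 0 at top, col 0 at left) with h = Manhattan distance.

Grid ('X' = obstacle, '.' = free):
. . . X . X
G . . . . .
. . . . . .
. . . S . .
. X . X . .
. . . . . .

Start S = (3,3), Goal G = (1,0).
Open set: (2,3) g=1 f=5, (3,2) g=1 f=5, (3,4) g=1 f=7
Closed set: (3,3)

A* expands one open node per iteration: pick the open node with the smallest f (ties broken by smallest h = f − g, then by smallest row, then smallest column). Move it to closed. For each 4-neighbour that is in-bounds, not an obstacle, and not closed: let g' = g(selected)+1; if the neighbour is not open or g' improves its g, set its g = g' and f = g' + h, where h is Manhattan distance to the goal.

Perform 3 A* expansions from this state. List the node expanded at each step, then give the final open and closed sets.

order=[(2,3) → (1,3) → (1,2)]; open=[(0,2) g=4 f=7, (1,1) g=4 f=5, (1,4) g=3 f=7, (2,2) g=2 f=5, (2,4) g=2 f=7, (3,2) g=1 f=5, (3,4) g=1 f=7]; closed=[(1,2), (1,3), (2,3), (3,3)]

step 1: expand (2,3) (f=5, h=4) → closed; open now [(1,3) g=2 f=5, (2,2) g=2 f=5, (2,4) g=2 f=7, (3,2) g=1 f=5, (3,4) g=1 f=7]
step 2: expand (1,3) (f=5, h=3) → closed; open now [(1,2) g=3 f=5, (1,4) g=3 f=7, (2,2) g=2 f=5, (2,4) g=2 f=7, (3,2) g=1 f=5, (3,4) g=1 f=7]
step 3: expand (1,2) (f=5, h=2) → closed; open now [(0,2) g=4 f=7, (1,1) g=4 f=5, (1,4) g=3 f=7, (2,2) g=2 f=5, (2,4) g=2 f=7, (3,2) g=1 f=5, (3,4) g=1 f=7]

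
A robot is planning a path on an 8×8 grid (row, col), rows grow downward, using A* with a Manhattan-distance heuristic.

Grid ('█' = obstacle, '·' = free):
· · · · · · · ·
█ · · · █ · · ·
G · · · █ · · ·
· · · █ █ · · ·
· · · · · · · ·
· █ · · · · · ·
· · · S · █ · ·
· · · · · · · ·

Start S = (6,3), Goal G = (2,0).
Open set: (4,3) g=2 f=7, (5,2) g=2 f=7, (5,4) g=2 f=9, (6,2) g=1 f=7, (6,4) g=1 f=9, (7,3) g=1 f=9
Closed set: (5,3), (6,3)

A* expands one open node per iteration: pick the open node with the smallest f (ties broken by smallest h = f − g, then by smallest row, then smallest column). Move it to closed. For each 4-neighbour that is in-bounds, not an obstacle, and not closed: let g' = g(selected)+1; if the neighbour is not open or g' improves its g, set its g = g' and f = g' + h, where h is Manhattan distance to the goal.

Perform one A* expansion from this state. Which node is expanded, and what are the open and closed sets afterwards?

expanded=(4,3); open=[(4,2) g=3 f=7, (4,4) g=3 f=9, (5,2) g=2 f=7, (5,4) g=2 f=9, (6,2) g=1 f=7, (6,4) g=1 f=9, (7,3) g=1 f=9]; closed=[(4,3), (5,3), (6,3)]

step 1: expand (4,3) (f=7, h=5) → closed; open now [(4,2) g=3 f=7, (4,4) g=3 f=9, (5,2) g=2 f=7, (5,4) g=2 f=9, (6,2) g=1 f=7, (6,4) g=1 f=9, (7,3) g=1 f=9]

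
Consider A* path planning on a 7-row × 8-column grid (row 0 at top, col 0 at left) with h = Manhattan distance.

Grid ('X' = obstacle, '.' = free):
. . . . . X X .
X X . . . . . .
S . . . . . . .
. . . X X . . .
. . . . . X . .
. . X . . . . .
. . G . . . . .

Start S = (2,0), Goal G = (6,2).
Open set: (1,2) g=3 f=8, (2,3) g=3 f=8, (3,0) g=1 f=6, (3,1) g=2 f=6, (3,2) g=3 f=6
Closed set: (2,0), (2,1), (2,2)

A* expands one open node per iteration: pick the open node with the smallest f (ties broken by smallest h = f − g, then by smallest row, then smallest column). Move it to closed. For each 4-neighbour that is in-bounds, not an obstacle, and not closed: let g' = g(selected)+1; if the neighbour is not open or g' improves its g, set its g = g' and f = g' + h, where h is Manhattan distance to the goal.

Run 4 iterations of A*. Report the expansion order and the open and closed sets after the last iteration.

order=[(3,2) → (4,2) → (3,1) → (4,1)]; open=[(1,2) g=3 f=8, (2,3) g=3 f=8, (3,0) g=1 f=6, (4,0) g=4 f=8, (4,3) g=5 f=8, (5,1) g=4 f=6]; closed=[(2,0), (2,1), (2,2), (3,1), (3,2), (4,1), (4,2)]

step 1: expand (3,2) (f=6, h=3) → closed; open now [(1,2) g=3 f=8, (2,3) g=3 f=8, (3,0) g=1 f=6, (3,1) g=2 f=6, (4,2) g=4 f=6]
step 2: expand (4,2) (f=6, h=2) → closed; open now [(1,2) g=3 f=8, (2,3) g=3 f=8, (3,0) g=1 f=6, (3,1) g=2 f=6, (4,1) g=5 f=8, (4,3) g=5 f=8]
step 3: expand (3,1) (f=6, h=4) → closed; open now [(1,2) g=3 f=8, (2,3) g=3 f=8, (3,0) g=1 f=6, (4,1) g=3 f=6, (4,3) g=5 f=8]
step 4: expand (4,1) (f=6, h=3) → closed; open now [(1,2) g=3 f=8, (2,3) g=3 f=8, (3,0) g=1 f=6, (4,0) g=4 f=8, (4,3) g=5 f=8, (5,1) g=4 f=6]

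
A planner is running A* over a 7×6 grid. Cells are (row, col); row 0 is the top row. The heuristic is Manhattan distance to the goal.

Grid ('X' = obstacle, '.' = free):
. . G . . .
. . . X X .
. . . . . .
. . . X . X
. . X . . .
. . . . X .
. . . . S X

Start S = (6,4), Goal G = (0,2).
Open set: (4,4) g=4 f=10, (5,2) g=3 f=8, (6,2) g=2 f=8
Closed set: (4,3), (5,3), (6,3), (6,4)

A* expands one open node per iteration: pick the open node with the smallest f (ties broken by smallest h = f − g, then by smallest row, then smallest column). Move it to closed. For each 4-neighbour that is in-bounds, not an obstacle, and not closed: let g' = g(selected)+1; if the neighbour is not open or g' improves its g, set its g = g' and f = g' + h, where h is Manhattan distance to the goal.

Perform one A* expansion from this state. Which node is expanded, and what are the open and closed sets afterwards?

step 1: expand (5,2) (f=8, h=5) → closed; open now [(4,4) g=4 f=10, (5,1) g=4 f=10, (6,2) g=2 f=8]

expanded=(5,2); open=[(4,4) g=4 f=10, (5,1) g=4 f=10, (6,2) g=2 f=8]; closed=[(4,3), (5,2), (5,3), (6,3), (6,4)]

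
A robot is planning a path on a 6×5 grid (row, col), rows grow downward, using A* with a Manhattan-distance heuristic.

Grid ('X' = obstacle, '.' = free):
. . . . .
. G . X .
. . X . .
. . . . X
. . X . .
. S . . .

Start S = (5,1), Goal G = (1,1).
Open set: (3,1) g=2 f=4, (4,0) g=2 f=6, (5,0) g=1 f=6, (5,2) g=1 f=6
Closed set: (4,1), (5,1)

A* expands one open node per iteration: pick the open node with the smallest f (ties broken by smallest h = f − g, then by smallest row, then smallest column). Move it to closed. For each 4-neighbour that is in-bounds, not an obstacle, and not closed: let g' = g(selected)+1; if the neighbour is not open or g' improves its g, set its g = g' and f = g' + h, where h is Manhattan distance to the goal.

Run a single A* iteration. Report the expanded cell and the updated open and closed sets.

expanded=(3,1); open=[(2,1) g=3 f=4, (3,0) g=3 f=6, (3,2) g=3 f=6, (4,0) g=2 f=6, (5,0) g=1 f=6, (5,2) g=1 f=6]; closed=[(3,1), (4,1), (5,1)]

step 1: expand (3,1) (f=4, h=2) → closed; open now [(2,1) g=3 f=4, (3,0) g=3 f=6, (3,2) g=3 f=6, (4,0) g=2 f=6, (5,0) g=1 f=6, (5,2) g=1 f=6]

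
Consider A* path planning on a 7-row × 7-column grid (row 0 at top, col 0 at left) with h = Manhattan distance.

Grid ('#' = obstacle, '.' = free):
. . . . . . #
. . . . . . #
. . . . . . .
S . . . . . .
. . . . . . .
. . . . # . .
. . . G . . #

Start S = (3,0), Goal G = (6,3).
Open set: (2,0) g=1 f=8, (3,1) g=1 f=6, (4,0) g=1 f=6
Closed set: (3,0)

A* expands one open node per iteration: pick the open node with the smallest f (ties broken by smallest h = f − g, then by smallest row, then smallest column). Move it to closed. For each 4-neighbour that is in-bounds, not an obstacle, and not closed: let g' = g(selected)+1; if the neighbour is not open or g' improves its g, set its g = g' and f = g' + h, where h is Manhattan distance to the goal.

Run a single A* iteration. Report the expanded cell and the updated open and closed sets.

step 1: expand (3,1) (f=6, h=5) → closed; open now [(2,0) g=1 f=8, (2,1) g=2 f=8, (3,2) g=2 f=6, (4,0) g=1 f=6, (4,1) g=2 f=6]

expanded=(3,1); open=[(2,0) g=1 f=8, (2,1) g=2 f=8, (3,2) g=2 f=6, (4,0) g=1 f=6, (4,1) g=2 f=6]; closed=[(3,0), (3,1)]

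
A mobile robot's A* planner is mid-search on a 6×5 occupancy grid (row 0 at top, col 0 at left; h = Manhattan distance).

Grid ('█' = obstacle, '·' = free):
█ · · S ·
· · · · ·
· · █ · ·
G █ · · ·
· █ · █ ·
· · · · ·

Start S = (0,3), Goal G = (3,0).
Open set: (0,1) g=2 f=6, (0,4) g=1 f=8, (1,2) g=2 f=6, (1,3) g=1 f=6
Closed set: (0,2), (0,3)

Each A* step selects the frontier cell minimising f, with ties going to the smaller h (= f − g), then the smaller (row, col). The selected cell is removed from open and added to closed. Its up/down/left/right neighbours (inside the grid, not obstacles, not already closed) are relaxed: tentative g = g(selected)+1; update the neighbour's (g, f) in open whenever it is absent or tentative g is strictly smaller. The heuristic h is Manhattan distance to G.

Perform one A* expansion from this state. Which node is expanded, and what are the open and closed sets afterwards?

expanded=(0,1); open=[(0,4) g=1 f=8, (1,1) g=3 f=6, (1,2) g=2 f=6, (1,3) g=1 f=6]; closed=[(0,1), (0,2), (0,3)]

step 1: expand (0,1) (f=6, h=4) → closed; open now [(0,4) g=1 f=8, (1,1) g=3 f=6, (1,2) g=2 f=6, (1,3) g=1 f=6]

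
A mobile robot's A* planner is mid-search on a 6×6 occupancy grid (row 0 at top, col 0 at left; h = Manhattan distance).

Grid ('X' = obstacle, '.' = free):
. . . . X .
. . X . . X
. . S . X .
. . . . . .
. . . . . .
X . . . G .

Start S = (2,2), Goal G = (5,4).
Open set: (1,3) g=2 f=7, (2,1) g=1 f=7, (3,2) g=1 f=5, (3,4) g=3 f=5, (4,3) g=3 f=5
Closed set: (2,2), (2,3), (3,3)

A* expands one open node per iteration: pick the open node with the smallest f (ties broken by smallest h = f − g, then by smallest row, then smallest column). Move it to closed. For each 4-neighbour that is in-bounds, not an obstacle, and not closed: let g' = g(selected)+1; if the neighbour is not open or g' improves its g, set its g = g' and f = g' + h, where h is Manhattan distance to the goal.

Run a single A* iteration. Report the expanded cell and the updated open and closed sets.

step 1: expand (3,4) (f=5, h=2) → closed; open now [(1,3) g=2 f=7, (2,1) g=1 f=7, (3,2) g=1 f=5, (3,5) g=4 f=7, (4,3) g=3 f=5, (4,4) g=4 f=5]

expanded=(3,4); open=[(1,3) g=2 f=7, (2,1) g=1 f=7, (3,2) g=1 f=5, (3,5) g=4 f=7, (4,3) g=3 f=5, (4,4) g=4 f=5]; closed=[(2,2), (2,3), (3,3), (3,4)]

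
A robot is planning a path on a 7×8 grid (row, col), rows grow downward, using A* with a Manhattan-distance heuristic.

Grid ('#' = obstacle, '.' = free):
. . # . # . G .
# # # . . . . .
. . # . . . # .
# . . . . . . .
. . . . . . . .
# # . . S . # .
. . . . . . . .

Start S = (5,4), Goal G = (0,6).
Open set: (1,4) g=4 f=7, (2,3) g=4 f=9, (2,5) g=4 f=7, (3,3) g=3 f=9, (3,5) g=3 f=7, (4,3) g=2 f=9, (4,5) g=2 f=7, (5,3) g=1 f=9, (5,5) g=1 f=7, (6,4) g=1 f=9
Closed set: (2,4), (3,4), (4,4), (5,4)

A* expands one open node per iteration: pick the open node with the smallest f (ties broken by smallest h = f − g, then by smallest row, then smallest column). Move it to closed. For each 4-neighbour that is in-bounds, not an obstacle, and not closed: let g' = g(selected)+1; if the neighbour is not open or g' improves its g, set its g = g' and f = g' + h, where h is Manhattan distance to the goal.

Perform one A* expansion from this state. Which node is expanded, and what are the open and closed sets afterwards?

expanded=(1,4); open=[(1,3) g=5 f=9, (1,5) g=5 f=7, (2,3) g=4 f=9, (2,5) g=4 f=7, (3,3) g=3 f=9, (3,5) g=3 f=7, (4,3) g=2 f=9, (4,5) g=2 f=7, (5,3) g=1 f=9, (5,5) g=1 f=7, (6,4) g=1 f=9]; closed=[(1,4), (2,4), (3,4), (4,4), (5,4)]

step 1: expand (1,4) (f=7, h=3) → closed; open now [(1,3) g=5 f=9, (1,5) g=5 f=7, (2,3) g=4 f=9, (2,5) g=4 f=7, (3,3) g=3 f=9, (3,5) g=3 f=7, (4,3) g=2 f=9, (4,5) g=2 f=7, (5,3) g=1 f=9, (5,5) g=1 f=7, (6,4) g=1 f=9]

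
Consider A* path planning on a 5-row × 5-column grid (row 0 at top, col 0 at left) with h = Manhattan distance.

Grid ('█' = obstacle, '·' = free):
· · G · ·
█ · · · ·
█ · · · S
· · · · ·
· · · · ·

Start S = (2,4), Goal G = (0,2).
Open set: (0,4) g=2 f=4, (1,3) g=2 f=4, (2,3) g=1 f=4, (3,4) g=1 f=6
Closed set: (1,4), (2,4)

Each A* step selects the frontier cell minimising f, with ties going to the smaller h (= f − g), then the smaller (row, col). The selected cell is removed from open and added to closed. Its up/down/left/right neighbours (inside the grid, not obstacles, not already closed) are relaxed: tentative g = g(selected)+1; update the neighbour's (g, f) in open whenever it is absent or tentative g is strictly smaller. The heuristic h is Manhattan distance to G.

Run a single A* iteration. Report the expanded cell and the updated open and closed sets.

step 1: expand (0,4) (f=4, h=2) → closed; open now [(0,3) g=3 f=4, (1,3) g=2 f=4, (2,3) g=1 f=4, (3,4) g=1 f=6]

expanded=(0,4); open=[(0,3) g=3 f=4, (1,3) g=2 f=4, (2,3) g=1 f=4, (3,4) g=1 f=6]; closed=[(0,4), (1,4), (2,4)]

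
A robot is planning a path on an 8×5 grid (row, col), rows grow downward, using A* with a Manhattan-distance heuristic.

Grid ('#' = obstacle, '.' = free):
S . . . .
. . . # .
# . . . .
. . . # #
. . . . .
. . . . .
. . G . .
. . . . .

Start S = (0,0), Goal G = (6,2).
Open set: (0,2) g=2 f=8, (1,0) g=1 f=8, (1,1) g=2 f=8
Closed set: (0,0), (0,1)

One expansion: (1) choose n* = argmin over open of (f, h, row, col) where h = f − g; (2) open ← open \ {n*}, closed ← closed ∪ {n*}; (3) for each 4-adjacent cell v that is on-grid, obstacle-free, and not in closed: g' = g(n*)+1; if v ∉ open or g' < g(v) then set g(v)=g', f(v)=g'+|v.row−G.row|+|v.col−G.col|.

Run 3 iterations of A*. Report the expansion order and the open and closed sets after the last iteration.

order=[(0,2) → (1,2) → (2,2)]; open=[(0,3) g=3 f=10, (1,0) g=1 f=8, (1,1) g=2 f=8, (2,1) g=5 f=10, (2,3) g=5 f=10, (3,2) g=5 f=8]; closed=[(0,0), (0,1), (0,2), (1,2), (2,2)]

step 1: expand (0,2) (f=8, h=6) → closed; open now [(0,3) g=3 f=10, (1,0) g=1 f=8, (1,1) g=2 f=8, (1,2) g=3 f=8]
step 2: expand (1,2) (f=8, h=5) → closed; open now [(0,3) g=3 f=10, (1,0) g=1 f=8, (1,1) g=2 f=8, (2,2) g=4 f=8]
step 3: expand (2,2) (f=8, h=4) → closed; open now [(0,3) g=3 f=10, (1,0) g=1 f=8, (1,1) g=2 f=8, (2,1) g=5 f=10, (2,3) g=5 f=10, (3,2) g=5 f=8]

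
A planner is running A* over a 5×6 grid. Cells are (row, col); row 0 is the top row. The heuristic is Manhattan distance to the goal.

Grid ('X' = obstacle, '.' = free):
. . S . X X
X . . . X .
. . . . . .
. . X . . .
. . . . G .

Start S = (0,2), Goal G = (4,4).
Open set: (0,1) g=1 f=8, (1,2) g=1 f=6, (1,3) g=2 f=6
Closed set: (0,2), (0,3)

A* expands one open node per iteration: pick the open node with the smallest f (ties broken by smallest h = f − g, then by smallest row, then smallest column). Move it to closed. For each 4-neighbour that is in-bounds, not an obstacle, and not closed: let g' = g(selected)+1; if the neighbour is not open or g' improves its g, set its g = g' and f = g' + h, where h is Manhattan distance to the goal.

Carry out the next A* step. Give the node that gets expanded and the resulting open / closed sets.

expanded=(1,3); open=[(0,1) g=1 f=8, (1,2) g=1 f=6, (2,3) g=3 f=6]; closed=[(0,2), (0,3), (1,3)]

step 1: expand (1,3) (f=6, h=4) → closed; open now [(0,1) g=1 f=8, (1,2) g=1 f=6, (2,3) g=3 f=6]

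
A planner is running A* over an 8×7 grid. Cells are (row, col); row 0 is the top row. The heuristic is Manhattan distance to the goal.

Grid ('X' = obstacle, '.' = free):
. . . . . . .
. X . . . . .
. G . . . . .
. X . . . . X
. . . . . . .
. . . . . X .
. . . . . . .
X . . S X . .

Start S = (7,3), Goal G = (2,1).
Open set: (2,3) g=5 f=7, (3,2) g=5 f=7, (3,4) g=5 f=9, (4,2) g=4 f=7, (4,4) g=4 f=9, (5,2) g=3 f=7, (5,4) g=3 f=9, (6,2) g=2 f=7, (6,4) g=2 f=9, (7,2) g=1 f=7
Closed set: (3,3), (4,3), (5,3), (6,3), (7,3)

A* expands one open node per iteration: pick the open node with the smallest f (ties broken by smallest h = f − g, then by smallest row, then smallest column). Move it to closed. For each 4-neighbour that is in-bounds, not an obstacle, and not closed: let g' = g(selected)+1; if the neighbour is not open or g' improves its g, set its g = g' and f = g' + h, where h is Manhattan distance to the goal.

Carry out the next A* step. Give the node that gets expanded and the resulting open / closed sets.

expanded=(2,3); open=[(1,3) g=6 f=9, (2,2) g=6 f=7, (2,4) g=6 f=9, (3,2) g=5 f=7, (3,4) g=5 f=9, (4,2) g=4 f=7, (4,4) g=4 f=9, (5,2) g=3 f=7, (5,4) g=3 f=9, (6,2) g=2 f=7, (6,4) g=2 f=9, (7,2) g=1 f=7]; closed=[(2,3), (3,3), (4,3), (5,3), (6,3), (7,3)]

step 1: expand (2,3) (f=7, h=2) → closed; open now [(1,3) g=6 f=9, (2,2) g=6 f=7, (2,4) g=6 f=9, (3,2) g=5 f=7, (3,4) g=5 f=9, (4,2) g=4 f=7, (4,4) g=4 f=9, (5,2) g=3 f=7, (5,4) g=3 f=9, (6,2) g=2 f=7, (6,4) g=2 f=9, (7,2) g=1 f=7]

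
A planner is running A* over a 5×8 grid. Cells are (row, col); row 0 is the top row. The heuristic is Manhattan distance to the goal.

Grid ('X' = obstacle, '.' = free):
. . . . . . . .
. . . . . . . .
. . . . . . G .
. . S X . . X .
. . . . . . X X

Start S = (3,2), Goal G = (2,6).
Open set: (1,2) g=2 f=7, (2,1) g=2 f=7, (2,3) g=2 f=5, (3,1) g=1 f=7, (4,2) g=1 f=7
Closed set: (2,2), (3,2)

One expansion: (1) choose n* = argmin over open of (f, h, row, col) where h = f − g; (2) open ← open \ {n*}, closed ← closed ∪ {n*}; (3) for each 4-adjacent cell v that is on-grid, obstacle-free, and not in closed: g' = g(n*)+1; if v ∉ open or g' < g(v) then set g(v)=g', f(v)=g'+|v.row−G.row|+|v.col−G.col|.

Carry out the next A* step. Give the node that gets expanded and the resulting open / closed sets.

expanded=(2,3); open=[(1,2) g=2 f=7, (1,3) g=3 f=7, (2,1) g=2 f=7, (2,4) g=3 f=5, (3,1) g=1 f=7, (4,2) g=1 f=7]; closed=[(2,2), (2,3), (3,2)]

step 1: expand (2,3) (f=5, h=3) → closed; open now [(1,2) g=2 f=7, (1,3) g=3 f=7, (2,1) g=2 f=7, (2,4) g=3 f=5, (3,1) g=1 f=7, (4,2) g=1 f=7]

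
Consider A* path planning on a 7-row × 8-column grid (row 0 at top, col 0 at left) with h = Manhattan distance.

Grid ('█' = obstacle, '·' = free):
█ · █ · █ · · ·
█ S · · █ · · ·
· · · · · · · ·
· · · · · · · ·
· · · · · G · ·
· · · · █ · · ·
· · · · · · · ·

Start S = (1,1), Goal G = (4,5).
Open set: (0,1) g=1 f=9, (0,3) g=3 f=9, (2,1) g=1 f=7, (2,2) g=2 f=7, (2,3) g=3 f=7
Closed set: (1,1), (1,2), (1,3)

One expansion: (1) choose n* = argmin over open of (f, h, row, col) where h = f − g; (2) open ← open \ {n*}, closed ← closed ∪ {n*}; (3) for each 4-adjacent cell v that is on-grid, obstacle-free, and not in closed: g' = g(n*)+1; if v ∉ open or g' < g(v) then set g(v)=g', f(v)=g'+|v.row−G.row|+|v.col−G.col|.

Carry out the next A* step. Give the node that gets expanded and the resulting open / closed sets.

expanded=(2,3); open=[(0,1) g=1 f=9, (0,3) g=3 f=9, (2,1) g=1 f=7, (2,2) g=2 f=7, (2,4) g=4 f=7, (3,3) g=4 f=7]; closed=[(1,1), (1,2), (1,3), (2,3)]

step 1: expand (2,3) (f=7, h=4) → closed; open now [(0,1) g=1 f=9, (0,3) g=3 f=9, (2,1) g=1 f=7, (2,2) g=2 f=7, (2,4) g=4 f=7, (3,3) g=4 f=7]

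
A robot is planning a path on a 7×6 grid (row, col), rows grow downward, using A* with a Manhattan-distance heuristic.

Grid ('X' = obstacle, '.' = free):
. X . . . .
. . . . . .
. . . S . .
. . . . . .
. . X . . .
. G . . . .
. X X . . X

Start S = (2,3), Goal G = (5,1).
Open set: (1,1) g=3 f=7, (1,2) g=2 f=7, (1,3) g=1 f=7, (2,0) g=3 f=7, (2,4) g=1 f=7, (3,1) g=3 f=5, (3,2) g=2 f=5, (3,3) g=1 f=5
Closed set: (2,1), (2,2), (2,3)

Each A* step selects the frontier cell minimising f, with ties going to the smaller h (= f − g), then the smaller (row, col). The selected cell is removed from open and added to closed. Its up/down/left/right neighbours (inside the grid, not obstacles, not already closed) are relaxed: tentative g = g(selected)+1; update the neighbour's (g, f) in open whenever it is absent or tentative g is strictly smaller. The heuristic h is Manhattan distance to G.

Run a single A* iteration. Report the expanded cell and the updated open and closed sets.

expanded=(3,1); open=[(1,1) g=3 f=7, (1,2) g=2 f=7, (1,3) g=1 f=7, (2,0) g=3 f=7, (2,4) g=1 f=7, (3,0) g=4 f=7, (3,2) g=2 f=5, (3,3) g=1 f=5, (4,1) g=4 f=5]; closed=[(2,1), (2,2), (2,3), (3,1)]

step 1: expand (3,1) (f=5, h=2) → closed; open now [(1,1) g=3 f=7, (1,2) g=2 f=7, (1,3) g=1 f=7, (2,0) g=3 f=7, (2,4) g=1 f=7, (3,0) g=4 f=7, (3,2) g=2 f=5, (3,3) g=1 f=5, (4,1) g=4 f=5]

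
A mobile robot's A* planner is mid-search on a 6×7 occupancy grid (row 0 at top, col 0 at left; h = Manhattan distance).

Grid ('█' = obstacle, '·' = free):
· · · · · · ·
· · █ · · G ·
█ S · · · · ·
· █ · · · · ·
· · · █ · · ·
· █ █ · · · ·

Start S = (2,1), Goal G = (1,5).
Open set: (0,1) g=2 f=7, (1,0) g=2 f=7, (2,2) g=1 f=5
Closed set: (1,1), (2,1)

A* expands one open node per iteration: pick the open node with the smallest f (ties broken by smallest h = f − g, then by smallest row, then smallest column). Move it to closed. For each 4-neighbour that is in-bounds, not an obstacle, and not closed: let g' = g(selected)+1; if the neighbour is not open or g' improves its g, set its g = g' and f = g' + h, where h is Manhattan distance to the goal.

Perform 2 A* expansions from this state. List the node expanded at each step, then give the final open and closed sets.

step 1: expand (2,2) (f=5, h=4) → closed; open now [(0,1) g=2 f=7, (1,0) g=2 f=7, (2,3) g=2 f=5, (3,2) g=2 f=7]
step 2: expand (2,3) (f=5, h=3) → closed; open now [(0,1) g=2 f=7, (1,0) g=2 f=7, (1,3) g=3 f=5, (2,4) g=3 f=5, (3,2) g=2 f=7, (3,3) g=3 f=7]

order=[(2,2) → (2,3)]; open=[(0,1) g=2 f=7, (1,0) g=2 f=7, (1,3) g=3 f=5, (2,4) g=3 f=5, (3,2) g=2 f=7, (3,3) g=3 f=7]; closed=[(1,1), (2,1), (2,2), (2,3)]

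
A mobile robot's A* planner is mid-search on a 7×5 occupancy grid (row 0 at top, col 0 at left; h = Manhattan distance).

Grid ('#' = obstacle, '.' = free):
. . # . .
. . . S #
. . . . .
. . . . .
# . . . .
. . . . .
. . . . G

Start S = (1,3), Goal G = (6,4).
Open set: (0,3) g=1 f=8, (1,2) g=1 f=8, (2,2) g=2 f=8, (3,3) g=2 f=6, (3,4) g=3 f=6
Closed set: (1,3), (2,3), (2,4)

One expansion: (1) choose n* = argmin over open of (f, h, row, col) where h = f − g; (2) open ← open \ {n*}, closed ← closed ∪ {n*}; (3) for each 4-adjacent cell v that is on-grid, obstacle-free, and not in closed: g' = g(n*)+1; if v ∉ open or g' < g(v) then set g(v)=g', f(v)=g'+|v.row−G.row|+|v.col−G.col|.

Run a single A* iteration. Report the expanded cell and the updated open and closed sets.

expanded=(3,4); open=[(0,3) g=1 f=8, (1,2) g=1 f=8, (2,2) g=2 f=8, (3,3) g=2 f=6, (4,4) g=4 f=6]; closed=[(1,3), (2,3), (2,4), (3,4)]

step 1: expand (3,4) (f=6, h=3) → closed; open now [(0,3) g=1 f=8, (1,2) g=1 f=8, (2,2) g=2 f=8, (3,3) g=2 f=6, (4,4) g=4 f=6]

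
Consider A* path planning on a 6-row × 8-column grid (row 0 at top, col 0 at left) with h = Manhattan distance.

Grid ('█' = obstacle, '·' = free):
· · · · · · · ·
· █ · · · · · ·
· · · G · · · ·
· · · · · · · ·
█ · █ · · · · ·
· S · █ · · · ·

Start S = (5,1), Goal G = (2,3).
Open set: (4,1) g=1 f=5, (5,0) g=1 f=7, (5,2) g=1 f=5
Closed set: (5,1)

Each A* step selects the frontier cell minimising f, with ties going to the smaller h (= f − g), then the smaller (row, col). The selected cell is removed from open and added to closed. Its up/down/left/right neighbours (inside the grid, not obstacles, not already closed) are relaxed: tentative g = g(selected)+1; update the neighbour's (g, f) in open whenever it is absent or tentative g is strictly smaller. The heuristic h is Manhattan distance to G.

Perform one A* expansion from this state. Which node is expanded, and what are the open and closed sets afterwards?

expanded=(4,1); open=[(3,1) g=2 f=5, (5,0) g=1 f=7, (5,2) g=1 f=5]; closed=[(4,1), (5,1)]

step 1: expand (4,1) (f=5, h=4) → closed; open now [(3,1) g=2 f=5, (5,0) g=1 f=7, (5,2) g=1 f=5]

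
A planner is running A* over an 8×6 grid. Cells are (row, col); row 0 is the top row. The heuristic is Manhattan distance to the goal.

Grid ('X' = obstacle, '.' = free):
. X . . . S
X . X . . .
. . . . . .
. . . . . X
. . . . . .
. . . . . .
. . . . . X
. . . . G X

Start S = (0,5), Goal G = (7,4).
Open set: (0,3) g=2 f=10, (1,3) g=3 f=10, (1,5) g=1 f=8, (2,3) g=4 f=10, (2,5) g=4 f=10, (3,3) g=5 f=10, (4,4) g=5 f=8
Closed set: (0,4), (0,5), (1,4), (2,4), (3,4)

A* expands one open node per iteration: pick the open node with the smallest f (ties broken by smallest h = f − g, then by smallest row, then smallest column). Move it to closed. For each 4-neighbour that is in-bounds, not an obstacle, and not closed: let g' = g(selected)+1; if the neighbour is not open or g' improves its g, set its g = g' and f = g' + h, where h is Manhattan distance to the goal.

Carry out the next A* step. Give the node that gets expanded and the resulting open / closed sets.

step 1: expand (4,4) (f=8, h=3) → closed; open now [(0,3) g=2 f=10, (1,3) g=3 f=10, (1,5) g=1 f=8, (2,3) g=4 f=10, (2,5) g=4 f=10, (3,3) g=5 f=10, (4,3) g=6 f=10, (4,5) g=6 f=10, (5,4) g=6 f=8]

expanded=(4,4); open=[(0,3) g=2 f=10, (1,3) g=3 f=10, (1,5) g=1 f=8, (2,3) g=4 f=10, (2,5) g=4 f=10, (3,3) g=5 f=10, (4,3) g=6 f=10, (4,5) g=6 f=10, (5,4) g=6 f=8]; closed=[(0,4), (0,5), (1,4), (2,4), (3,4), (4,4)]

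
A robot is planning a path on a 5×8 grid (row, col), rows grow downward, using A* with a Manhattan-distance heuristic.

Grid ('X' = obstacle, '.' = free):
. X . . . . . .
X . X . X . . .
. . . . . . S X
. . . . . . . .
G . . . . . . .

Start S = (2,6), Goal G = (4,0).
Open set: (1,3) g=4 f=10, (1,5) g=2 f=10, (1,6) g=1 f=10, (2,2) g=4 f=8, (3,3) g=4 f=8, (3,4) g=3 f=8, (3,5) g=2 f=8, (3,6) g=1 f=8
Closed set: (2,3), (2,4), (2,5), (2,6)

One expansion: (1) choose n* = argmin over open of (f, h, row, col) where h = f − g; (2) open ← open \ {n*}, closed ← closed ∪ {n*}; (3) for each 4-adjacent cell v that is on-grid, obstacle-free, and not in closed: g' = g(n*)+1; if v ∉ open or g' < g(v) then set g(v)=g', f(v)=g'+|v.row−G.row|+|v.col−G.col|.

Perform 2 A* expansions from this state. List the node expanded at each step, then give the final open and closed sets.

step 1: expand (2,2) (f=8, h=4) → closed; open now [(1,3) g=4 f=10, (1,5) g=2 f=10, (1,6) g=1 f=10, (2,1) g=5 f=8, (3,2) g=5 f=8, (3,3) g=4 f=8, (3,4) g=3 f=8, (3,5) g=2 f=8, (3,6) g=1 f=8]
step 2: expand (2,1) (f=8, h=3) → closed; open now [(1,1) g=6 f=10, (1,3) g=4 f=10, (1,5) g=2 f=10, (1,6) g=1 f=10, (2,0) g=6 f=8, (3,1) g=6 f=8, (3,2) g=5 f=8, (3,3) g=4 f=8, (3,4) g=3 f=8, (3,5) g=2 f=8, (3,6) g=1 f=8]

order=[(2,2) → (2,1)]; open=[(1,1) g=6 f=10, (1,3) g=4 f=10, (1,5) g=2 f=10, (1,6) g=1 f=10, (2,0) g=6 f=8, (3,1) g=6 f=8, (3,2) g=5 f=8, (3,3) g=4 f=8, (3,4) g=3 f=8, (3,5) g=2 f=8, (3,6) g=1 f=8]; closed=[(2,1), (2,2), (2,3), (2,4), (2,5), (2,6)]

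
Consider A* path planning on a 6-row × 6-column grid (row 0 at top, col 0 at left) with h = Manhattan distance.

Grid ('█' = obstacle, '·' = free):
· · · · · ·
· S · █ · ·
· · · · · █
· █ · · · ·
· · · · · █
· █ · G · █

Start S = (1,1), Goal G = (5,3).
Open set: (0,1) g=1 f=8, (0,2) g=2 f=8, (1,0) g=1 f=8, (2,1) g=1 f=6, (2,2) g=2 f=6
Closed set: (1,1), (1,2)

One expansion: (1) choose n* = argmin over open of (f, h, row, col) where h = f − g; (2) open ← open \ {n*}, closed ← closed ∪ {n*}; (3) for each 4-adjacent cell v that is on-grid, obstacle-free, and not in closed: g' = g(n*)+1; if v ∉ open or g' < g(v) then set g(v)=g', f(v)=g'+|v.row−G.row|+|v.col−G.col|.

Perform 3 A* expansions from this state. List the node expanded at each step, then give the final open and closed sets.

order=[(2,2) → (2,3) → (3,3)]; open=[(0,1) g=1 f=8, (0,2) g=2 f=8, (1,0) g=1 f=8, (2,1) g=1 f=6, (2,4) g=4 f=8, (3,2) g=3 f=6, (3,4) g=5 f=8, (4,3) g=5 f=6]; closed=[(1,1), (1,2), (2,2), (2,3), (3,3)]

step 1: expand (2,2) (f=6, h=4) → closed; open now [(0,1) g=1 f=8, (0,2) g=2 f=8, (1,0) g=1 f=8, (2,1) g=1 f=6, (2,3) g=3 f=6, (3,2) g=3 f=6]
step 2: expand (2,3) (f=6, h=3) → closed; open now [(0,1) g=1 f=8, (0,2) g=2 f=8, (1,0) g=1 f=8, (2,1) g=1 f=6, (2,4) g=4 f=8, (3,2) g=3 f=6, (3,3) g=4 f=6]
step 3: expand (3,3) (f=6, h=2) → closed; open now [(0,1) g=1 f=8, (0,2) g=2 f=8, (1,0) g=1 f=8, (2,1) g=1 f=6, (2,4) g=4 f=8, (3,2) g=3 f=6, (3,4) g=5 f=8, (4,3) g=5 f=6]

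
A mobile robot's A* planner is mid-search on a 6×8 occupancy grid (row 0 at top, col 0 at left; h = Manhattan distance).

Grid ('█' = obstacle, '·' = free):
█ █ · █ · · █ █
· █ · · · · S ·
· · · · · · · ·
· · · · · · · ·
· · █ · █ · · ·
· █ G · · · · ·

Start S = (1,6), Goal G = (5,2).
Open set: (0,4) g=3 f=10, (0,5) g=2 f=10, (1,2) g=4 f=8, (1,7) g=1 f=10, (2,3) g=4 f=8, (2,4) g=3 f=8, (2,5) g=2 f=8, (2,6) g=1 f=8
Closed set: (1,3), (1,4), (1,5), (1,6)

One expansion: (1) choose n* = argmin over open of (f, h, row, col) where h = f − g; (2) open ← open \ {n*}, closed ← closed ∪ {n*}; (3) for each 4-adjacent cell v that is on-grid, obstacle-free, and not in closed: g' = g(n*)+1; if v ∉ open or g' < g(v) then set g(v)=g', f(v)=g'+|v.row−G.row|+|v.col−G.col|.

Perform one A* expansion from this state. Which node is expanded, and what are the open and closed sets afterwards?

step 1: expand (1,2) (f=8, h=4) → closed; open now [(0,2) g=5 f=10, (0,4) g=3 f=10, (0,5) g=2 f=10, (1,7) g=1 f=10, (2,2) g=5 f=8, (2,3) g=4 f=8, (2,4) g=3 f=8, (2,5) g=2 f=8, (2,6) g=1 f=8]

expanded=(1,2); open=[(0,2) g=5 f=10, (0,4) g=3 f=10, (0,5) g=2 f=10, (1,7) g=1 f=10, (2,2) g=5 f=8, (2,3) g=4 f=8, (2,4) g=3 f=8, (2,5) g=2 f=8, (2,6) g=1 f=8]; closed=[(1,2), (1,3), (1,4), (1,5), (1,6)]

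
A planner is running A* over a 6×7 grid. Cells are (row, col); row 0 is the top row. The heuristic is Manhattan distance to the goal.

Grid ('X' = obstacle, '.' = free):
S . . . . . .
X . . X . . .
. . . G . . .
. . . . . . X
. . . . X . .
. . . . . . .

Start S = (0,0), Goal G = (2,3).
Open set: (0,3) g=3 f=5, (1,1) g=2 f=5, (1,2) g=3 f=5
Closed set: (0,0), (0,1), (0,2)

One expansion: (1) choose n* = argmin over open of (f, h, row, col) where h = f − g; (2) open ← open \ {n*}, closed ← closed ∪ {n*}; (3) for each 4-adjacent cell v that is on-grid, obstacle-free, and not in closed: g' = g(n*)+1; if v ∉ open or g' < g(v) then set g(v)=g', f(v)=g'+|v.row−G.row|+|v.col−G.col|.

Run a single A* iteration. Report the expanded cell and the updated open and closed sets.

step 1: expand (0,3) (f=5, h=2) → closed; open now [(0,4) g=4 f=7, (1,1) g=2 f=5, (1,2) g=3 f=5]

expanded=(0,3); open=[(0,4) g=4 f=7, (1,1) g=2 f=5, (1,2) g=3 f=5]; closed=[(0,0), (0,1), (0,2), (0,3)]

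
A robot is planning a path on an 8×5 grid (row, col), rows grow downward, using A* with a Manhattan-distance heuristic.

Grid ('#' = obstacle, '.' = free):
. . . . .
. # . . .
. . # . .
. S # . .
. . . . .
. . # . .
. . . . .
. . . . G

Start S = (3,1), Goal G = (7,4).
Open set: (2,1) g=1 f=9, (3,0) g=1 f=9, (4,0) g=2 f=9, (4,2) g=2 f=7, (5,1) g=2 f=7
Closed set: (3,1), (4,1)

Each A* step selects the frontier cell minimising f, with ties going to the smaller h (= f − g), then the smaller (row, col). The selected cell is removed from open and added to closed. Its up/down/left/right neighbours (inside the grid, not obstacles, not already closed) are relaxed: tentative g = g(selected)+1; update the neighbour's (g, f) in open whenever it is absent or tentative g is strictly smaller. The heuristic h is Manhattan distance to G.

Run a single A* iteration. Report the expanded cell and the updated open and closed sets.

expanded=(4,2); open=[(2,1) g=1 f=9, (3,0) g=1 f=9, (4,0) g=2 f=9, (4,3) g=3 f=7, (5,1) g=2 f=7]; closed=[(3,1), (4,1), (4,2)]

step 1: expand (4,2) (f=7, h=5) → closed; open now [(2,1) g=1 f=9, (3,0) g=1 f=9, (4,0) g=2 f=9, (4,3) g=3 f=7, (5,1) g=2 f=7]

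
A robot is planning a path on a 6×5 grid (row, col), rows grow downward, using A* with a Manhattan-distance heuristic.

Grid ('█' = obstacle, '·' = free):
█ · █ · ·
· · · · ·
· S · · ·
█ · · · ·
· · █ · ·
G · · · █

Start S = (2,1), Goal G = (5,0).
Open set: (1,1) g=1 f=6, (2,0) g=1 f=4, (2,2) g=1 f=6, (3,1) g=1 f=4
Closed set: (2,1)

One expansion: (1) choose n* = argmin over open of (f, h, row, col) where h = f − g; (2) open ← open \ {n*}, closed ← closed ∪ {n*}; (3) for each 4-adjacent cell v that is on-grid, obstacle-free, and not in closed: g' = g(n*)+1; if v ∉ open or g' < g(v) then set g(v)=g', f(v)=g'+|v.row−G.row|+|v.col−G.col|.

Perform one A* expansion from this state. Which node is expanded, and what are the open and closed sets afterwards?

step 1: expand (2,0) (f=4, h=3) → closed; open now [(1,0) g=2 f=6, (1,1) g=1 f=6, (2,2) g=1 f=6, (3,1) g=1 f=4]

expanded=(2,0); open=[(1,0) g=2 f=6, (1,1) g=1 f=6, (2,2) g=1 f=6, (3,1) g=1 f=4]; closed=[(2,0), (2,1)]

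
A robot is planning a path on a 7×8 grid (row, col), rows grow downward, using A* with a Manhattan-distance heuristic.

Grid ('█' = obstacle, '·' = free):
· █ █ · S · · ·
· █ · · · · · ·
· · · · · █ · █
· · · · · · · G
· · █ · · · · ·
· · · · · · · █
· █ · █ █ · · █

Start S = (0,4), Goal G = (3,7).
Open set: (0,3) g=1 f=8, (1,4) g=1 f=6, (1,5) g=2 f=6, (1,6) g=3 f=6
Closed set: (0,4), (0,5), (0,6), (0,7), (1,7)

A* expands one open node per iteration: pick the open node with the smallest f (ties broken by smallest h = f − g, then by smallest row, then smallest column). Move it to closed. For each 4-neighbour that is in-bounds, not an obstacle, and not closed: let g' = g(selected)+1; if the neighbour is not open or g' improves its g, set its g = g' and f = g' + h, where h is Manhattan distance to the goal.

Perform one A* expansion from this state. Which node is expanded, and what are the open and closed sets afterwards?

expanded=(1,6); open=[(0,3) g=1 f=8, (1,4) g=1 f=6, (1,5) g=2 f=6, (2,6) g=4 f=6]; closed=[(0,4), (0,5), (0,6), (0,7), (1,6), (1,7)]

step 1: expand (1,6) (f=6, h=3) → closed; open now [(0,3) g=1 f=8, (1,4) g=1 f=6, (1,5) g=2 f=6, (2,6) g=4 f=6]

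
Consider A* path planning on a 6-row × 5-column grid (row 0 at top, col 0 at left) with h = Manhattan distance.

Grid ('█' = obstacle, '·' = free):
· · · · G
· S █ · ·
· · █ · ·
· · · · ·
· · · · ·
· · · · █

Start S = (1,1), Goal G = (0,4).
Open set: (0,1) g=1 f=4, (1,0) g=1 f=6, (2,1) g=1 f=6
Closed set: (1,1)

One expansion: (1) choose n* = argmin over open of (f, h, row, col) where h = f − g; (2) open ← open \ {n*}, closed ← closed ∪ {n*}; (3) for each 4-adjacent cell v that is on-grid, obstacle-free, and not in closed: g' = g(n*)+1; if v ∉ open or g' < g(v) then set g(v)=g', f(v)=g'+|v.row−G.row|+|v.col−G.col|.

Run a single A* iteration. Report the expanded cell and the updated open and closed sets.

step 1: expand (0,1) (f=4, h=3) → closed; open now [(0,0) g=2 f=6, (0,2) g=2 f=4, (1,0) g=1 f=6, (2,1) g=1 f=6]

expanded=(0,1); open=[(0,0) g=2 f=6, (0,2) g=2 f=4, (1,0) g=1 f=6, (2,1) g=1 f=6]; closed=[(0,1), (1,1)]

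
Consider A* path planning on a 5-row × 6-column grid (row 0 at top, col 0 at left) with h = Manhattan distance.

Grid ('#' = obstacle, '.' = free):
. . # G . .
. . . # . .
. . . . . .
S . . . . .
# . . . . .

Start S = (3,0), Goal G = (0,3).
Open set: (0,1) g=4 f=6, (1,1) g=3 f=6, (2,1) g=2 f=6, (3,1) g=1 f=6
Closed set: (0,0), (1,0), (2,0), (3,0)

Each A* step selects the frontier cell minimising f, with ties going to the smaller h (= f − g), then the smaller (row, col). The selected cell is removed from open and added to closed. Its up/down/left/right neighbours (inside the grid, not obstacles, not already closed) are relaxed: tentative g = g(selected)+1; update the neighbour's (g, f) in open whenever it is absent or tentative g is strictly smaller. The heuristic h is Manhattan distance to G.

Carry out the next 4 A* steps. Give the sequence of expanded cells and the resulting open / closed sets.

step 1: expand (0,1) (f=6, h=2) → closed; open now [(1,1) g=3 f=6, (2,1) g=2 f=6, (3,1) g=1 f=6]
step 2: expand (1,1) (f=6, h=3) → closed; open now [(1,2) g=4 f=6, (2,1) g=2 f=6, (3,1) g=1 f=6]
step 3: expand (1,2) (f=6, h=2) → closed; open now [(2,1) g=2 f=6, (2,2) g=5 f=8, (3,1) g=1 f=6]
step 4: expand (2,1) (f=6, h=4) → closed; open now [(2,2) g=3 f=6, (3,1) g=1 f=6]

order=[(0,1) → (1,1) → (1,2) → (2,1)]; open=[(2,2) g=3 f=6, (3,1) g=1 f=6]; closed=[(0,0), (0,1), (1,0), (1,1), (1,2), (2,0), (2,1), (3,0)]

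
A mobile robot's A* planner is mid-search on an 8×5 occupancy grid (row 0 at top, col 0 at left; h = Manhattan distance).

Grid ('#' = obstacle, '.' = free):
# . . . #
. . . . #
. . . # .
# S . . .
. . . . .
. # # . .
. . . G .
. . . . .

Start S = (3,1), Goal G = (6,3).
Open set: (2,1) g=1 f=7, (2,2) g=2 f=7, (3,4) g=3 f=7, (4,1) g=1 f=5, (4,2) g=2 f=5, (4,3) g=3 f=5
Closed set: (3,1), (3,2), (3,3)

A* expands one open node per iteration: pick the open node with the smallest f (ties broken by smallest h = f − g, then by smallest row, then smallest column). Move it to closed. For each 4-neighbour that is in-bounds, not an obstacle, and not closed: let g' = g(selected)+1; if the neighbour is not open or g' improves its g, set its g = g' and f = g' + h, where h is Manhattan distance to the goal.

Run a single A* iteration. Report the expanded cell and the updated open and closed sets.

expanded=(4,3); open=[(2,1) g=1 f=7, (2,2) g=2 f=7, (3,4) g=3 f=7, (4,1) g=1 f=5, (4,2) g=2 f=5, (4,4) g=4 f=7, (5,3) g=4 f=5]; closed=[(3,1), (3,2), (3,3), (4,3)]

step 1: expand (4,3) (f=5, h=2) → closed; open now [(2,1) g=1 f=7, (2,2) g=2 f=7, (3,4) g=3 f=7, (4,1) g=1 f=5, (4,2) g=2 f=5, (4,4) g=4 f=7, (5,3) g=4 f=5]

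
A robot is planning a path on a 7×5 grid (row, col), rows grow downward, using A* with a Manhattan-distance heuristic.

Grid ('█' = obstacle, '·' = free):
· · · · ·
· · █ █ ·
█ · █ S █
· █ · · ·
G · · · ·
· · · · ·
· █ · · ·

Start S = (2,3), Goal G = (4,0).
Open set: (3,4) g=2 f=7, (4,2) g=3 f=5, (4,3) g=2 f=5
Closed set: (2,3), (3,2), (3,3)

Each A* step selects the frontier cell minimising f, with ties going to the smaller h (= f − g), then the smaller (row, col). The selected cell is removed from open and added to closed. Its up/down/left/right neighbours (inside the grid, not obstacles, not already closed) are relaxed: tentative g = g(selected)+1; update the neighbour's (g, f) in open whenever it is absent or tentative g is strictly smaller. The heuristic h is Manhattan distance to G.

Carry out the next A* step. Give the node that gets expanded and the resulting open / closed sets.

expanded=(4,2); open=[(3,4) g=2 f=7, (4,1) g=4 f=5, (4,3) g=2 f=5, (5,2) g=4 f=7]; closed=[(2,3), (3,2), (3,3), (4,2)]

step 1: expand (4,2) (f=5, h=2) → closed; open now [(3,4) g=2 f=7, (4,1) g=4 f=5, (4,3) g=2 f=5, (5,2) g=4 f=7]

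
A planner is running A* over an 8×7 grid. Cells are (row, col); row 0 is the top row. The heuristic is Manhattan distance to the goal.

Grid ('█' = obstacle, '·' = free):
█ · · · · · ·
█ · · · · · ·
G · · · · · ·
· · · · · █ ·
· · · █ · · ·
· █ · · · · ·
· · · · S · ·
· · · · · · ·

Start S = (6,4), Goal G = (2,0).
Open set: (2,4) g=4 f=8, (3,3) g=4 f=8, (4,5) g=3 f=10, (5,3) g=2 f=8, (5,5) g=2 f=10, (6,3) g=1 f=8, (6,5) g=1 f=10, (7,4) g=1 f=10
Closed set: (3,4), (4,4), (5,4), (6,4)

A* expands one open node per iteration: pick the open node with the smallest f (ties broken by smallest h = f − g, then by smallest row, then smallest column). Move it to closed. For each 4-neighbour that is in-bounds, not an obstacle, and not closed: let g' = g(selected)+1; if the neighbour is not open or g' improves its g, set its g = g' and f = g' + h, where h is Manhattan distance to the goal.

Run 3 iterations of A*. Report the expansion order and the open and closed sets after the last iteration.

step 1: expand (2,4) (f=8, h=4) → closed; open now [(1,4) g=5 f=10, (2,3) g=5 f=8, (2,5) g=5 f=10, (3,3) g=4 f=8, (4,5) g=3 f=10, (5,3) g=2 f=8, (5,5) g=2 f=10, (6,3) g=1 f=8, (6,5) g=1 f=10, (7,4) g=1 f=10]
step 2: expand (2,3) (f=8, h=3) → closed; open now [(1,3) g=6 f=10, (1,4) g=5 f=10, (2,2) g=6 f=8, (2,5) g=5 f=10, (3,3) g=4 f=8, (4,5) g=3 f=10, (5,3) g=2 f=8, (5,5) g=2 f=10, (6,3) g=1 f=8, (6,5) g=1 f=10, (7,4) g=1 f=10]
step 3: expand (2,2) (f=8, h=2) → closed; open now [(1,2) g=7 f=10, (1,3) g=6 f=10, (1,4) g=5 f=10, (2,1) g=7 f=8, (2,5) g=5 f=10, (3,2) g=7 f=10, (3,3) g=4 f=8, (4,5) g=3 f=10, (5,3) g=2 f=8, (5,5) g=2 f=10, (6,3) g=1 f=8, (6,5) g=1 f=10, (7,4) g=1 f=10]

order=[(2,4) → (2,3) → (2,2)]; open=[(1,2) g=7 f=10, (1,3) g=6 f=10, (1,4) g=5 f=10, (2,1) g=7 f=8, (2,5) g=5 f=10, (3,2) g=7 f=10, (3,3) g=4 f=8, (4,5) g=3 f=10, (5,3) g=2 f=8, (5,5) g=2 f=10, (6,3) g=1 f=8, (6,5) g=1 f=10, (7,4) g=1 f=10]; closed=[(2,2), (2,3), (2,4), (3,4), (4,4), (5,4), (6,4)]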